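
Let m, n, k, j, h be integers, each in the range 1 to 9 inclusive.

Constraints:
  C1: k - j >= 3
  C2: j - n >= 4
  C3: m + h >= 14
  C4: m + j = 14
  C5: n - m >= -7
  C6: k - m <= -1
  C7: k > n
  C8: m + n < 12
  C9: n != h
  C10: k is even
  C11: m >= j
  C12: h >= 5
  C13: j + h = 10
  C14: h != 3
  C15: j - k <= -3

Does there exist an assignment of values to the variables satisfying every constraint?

Constraints 1, 2, 5, and 6 give k − j ≥ 3, j − n ≥ 4, n − m ≥ -7, m − k ≥ 1.
Adding all 4 inequalities: the left sides telescope to 0, and the right sides sum to 3 + 4 + (-7) + 1 = 1. So 0 ≥ 1, which is false.

Unsatisfiable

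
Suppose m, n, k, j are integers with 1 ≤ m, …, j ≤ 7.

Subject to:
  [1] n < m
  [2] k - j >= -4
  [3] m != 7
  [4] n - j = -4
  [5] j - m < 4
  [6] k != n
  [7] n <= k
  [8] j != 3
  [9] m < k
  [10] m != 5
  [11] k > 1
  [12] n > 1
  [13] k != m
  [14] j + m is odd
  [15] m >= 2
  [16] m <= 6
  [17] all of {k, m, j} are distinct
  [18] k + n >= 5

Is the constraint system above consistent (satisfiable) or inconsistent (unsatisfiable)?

Setting (m, n, k, j) = (3, 2, 5, 6) satisfies everything: constraint 2: k - j = -1; constraint 4: n - j = -4, and the others follow.

Satisfiable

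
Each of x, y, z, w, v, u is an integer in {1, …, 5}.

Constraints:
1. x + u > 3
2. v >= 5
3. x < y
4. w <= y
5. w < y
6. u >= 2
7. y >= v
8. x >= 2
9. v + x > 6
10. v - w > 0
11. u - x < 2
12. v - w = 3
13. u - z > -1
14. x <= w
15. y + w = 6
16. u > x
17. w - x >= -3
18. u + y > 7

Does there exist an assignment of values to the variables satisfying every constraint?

From constraints 2 and 7: y ≥ v ≥ 5. From constraints 8 and 14: w ≥ x ≥ 2. Hence y + w ≥ 7. But constraint 15 requires y + w = 6, and 6 < 7. Contradiction.

Unsatisfiable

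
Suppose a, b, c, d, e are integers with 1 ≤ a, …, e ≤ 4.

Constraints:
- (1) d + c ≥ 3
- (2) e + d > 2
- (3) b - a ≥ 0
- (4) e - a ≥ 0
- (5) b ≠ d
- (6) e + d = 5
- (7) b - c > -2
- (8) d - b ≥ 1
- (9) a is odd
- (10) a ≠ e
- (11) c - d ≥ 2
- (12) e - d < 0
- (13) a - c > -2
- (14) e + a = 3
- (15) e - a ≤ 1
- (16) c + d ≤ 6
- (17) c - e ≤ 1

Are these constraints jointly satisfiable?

Constraints 3, 8, 11, 15, and 17 give e − c ≥ -1, c − d ≥ 2, d − b ≥ 1, b − a ≥ 0, a − e ≥ -1.
Adding all 5 inequalities: the left sides telescope to 0, and the right sides sum to (-1) + 2 + 1 + 0 + (-1) = 1. So 0 ≥ 1, which is false.

Unsatisfiable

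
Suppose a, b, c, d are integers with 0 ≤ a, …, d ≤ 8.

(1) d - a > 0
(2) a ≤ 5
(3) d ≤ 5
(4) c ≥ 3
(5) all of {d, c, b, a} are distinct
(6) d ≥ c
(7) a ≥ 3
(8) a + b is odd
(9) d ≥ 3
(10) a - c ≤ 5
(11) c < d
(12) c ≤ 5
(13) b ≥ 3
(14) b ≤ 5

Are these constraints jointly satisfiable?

Unsatisfiable

Constraints 2, 3, 4, 7, 9, 12, 13, and 14 confine each of d, c, b, a to the 3 values {3, …, 5}.
Constraint 5 requires all 4 of them to be distinct, but only 3 values are available — impossible by the pigeonhole principle.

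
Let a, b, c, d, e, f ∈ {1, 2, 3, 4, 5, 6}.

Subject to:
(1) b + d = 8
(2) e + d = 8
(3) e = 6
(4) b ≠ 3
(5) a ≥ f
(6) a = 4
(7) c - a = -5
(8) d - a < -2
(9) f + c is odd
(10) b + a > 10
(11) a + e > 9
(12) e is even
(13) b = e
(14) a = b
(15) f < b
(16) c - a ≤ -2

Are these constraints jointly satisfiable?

Constraint 6 fixes a = 4 and constraint 3 fixes e = 6. Constraints 13 and 14 give a = b = e, so a = e. But 4 ≠ 6 — contradiction.

Unsatisfiable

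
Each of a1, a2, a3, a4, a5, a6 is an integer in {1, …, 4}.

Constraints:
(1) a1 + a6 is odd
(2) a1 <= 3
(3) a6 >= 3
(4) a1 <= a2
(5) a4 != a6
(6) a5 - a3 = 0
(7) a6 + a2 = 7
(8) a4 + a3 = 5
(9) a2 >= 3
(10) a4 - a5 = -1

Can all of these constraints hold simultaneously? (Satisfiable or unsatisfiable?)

The assignment a1 = 2, a2 = 4, a3 = 3, a4 = 2, a5 = 3, a6 = 3 works:
  constraint 6 holds since a5 - a3 = 0.
  constraint 7 holds since a6 + a2 = 7.
The rest check out directly.

Satisfiable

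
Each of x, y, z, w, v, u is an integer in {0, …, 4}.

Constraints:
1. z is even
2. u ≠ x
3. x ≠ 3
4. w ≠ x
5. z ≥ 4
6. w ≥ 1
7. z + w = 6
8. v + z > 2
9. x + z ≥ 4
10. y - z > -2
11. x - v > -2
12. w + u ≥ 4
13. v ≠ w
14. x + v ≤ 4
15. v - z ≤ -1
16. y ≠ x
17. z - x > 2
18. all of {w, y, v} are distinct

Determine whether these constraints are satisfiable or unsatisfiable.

The assignment x = 1, y = 3, z = 4, w = 2, v = 0, u = 4 works:
  constraint 7 holds since z + w = 6.
  constraint 8 holds since v + z = 4.
  constraint 9 holds since x + z = 5.
The rest check out directly.

Satisfiable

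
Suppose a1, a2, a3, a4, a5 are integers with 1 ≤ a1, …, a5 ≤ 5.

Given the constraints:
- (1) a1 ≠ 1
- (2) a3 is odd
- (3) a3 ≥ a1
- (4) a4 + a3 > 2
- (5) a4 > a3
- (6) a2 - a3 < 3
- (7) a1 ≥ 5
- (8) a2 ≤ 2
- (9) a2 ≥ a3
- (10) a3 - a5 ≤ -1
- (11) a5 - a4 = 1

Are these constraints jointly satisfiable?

Unsatisfiable

From constraints 3 and 7: a3 ≥ a1 and a1 ≥ 5, so a3 ≥ 5. From constraints 8 and 9: a3 ≤ a2 and a2 ≤ 2, so a3 ≤ 2. But 2 < 5, so no value of a3 works.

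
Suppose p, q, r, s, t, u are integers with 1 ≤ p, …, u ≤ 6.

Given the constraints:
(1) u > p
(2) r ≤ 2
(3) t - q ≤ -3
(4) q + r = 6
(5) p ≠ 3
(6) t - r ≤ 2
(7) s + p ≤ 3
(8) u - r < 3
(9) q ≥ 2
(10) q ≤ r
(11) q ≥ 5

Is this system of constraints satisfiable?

From constraint 11: q ≥ 5. From constraints 2 and 10: q ≤ r and r ≤ 2, so q ≤ 2. But 2 < 5, so no value of q works.

Unsatisfiable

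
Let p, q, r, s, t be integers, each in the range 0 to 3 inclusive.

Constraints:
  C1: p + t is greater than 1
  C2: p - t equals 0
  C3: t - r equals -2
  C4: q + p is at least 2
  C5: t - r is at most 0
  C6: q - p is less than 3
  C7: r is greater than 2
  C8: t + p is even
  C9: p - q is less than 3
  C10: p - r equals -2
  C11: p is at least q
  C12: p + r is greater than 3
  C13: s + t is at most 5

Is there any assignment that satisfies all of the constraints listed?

Try p = 1, q = 1, r = 3, s = 1, t = 1.
Check constraint 1: p + t = 2; constraint 2: p - t = 0; constraint 3: t - r = -2. The remaining constraints are straightforward to verify.

Satisfiable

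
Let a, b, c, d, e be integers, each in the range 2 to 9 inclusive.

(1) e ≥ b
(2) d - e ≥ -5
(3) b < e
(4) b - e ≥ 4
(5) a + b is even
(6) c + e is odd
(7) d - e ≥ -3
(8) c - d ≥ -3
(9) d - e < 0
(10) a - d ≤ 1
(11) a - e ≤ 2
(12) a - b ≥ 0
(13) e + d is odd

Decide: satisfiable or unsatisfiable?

Unsatisfiable

Constraints 4, 11, and 12 give a − b ≥ 0, b − e ≥ 4, e − a ≥ -2.
Adding all 3 inequalities: the left sides telescope to 0, and the right sides sum to 0 + 4 + (-2) = 2. So 0 ≥ 2, which is false.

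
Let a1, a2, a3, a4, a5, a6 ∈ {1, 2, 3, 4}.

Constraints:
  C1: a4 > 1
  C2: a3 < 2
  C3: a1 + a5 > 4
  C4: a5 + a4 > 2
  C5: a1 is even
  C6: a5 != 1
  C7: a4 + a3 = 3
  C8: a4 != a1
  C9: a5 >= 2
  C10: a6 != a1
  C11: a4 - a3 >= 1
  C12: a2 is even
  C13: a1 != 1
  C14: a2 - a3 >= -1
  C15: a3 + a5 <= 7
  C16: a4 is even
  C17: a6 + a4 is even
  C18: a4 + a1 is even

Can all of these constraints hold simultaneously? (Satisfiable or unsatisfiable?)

Satisfiable

Take a1 = 4, a2 = 2, a3 = 1, a4 = 2, a5 = 3, a6 = 2. Then constraint 3: a1 + a5 = 7; constraint 4: a5 + a4 = 5; constraint 7: a4 + a3 = 3, and every other listed constraint is also met.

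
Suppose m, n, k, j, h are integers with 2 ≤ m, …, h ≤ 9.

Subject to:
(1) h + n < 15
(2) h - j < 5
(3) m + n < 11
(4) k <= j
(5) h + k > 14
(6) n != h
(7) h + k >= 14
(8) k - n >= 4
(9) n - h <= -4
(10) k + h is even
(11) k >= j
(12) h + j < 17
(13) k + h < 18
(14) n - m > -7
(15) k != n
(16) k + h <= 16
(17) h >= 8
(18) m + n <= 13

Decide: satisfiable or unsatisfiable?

Satisfiable

One satisfying assignment is m = 7, n = 3, k = 7, j = 7, h = 9.
For the less obvious constraints — constraint 1: h + n = 12; constraint 2: h - j = 2; constraint 3: m + n = 10 — and the others hold by inspection.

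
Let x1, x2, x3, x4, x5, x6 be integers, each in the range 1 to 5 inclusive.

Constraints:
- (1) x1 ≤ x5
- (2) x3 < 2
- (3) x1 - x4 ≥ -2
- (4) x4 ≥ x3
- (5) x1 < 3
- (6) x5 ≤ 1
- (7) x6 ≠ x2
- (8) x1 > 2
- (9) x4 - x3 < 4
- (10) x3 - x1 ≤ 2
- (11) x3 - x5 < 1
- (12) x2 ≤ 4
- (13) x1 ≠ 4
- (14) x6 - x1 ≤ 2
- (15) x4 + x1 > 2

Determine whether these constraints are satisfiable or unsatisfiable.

Unsatisfiable

From constraint 8: x1 ≥ 3. From constraints 1 and 6: x1 ≤ x5 and x5 ≤ 1, so x1 ≤ 1. But 1 < 3, so no value of x1 works.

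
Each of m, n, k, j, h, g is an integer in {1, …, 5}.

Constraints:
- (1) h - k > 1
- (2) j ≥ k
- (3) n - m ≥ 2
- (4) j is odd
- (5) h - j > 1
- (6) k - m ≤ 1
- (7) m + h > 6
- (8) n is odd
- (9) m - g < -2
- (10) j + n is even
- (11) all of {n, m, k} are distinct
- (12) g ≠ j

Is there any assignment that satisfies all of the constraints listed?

Satisfiable

Try m = 2, n = 5, k = 3, j = 3, h = 5, g = 5.
Check constraint 1: h - k = 2; constraint 3: n - m = 3; constraint 5: h - j = 2. The remaining constraints are straightforward to verify.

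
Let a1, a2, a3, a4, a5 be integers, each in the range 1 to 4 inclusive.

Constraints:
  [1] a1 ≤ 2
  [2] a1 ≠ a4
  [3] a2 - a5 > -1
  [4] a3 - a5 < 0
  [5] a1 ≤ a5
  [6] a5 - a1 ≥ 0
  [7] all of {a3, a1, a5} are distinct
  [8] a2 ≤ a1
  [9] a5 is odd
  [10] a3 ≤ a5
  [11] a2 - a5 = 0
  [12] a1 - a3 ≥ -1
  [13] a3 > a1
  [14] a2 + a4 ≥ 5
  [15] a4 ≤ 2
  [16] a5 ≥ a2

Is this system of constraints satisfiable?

From constraints 1 and 8: a2 ≤ a1 ≤ 2. From constraint 15: a4 ≤ 2. Hence a2 + a4 ≤ 4. But constraint 14 requires a2 + a4 ≥ 5, and 5 > 4. Contradiction.

Unsatisfiable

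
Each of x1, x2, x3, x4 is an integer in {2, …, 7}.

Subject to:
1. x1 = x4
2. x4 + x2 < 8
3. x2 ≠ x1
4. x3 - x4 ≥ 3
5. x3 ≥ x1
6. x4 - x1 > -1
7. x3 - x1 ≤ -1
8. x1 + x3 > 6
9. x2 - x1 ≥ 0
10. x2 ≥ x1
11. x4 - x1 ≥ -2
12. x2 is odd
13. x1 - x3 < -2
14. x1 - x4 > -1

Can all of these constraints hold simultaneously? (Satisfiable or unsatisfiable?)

Constraints 4, 7, and 11 give x3 − x4 ≥ 3, x4 − x1 ≥ -2, x1 − x3 ≥ 1.
Adding all 3 inequalities: the left sides telescope to 0, and the right sides sum to 3 + (-2) + 1 = 2. So 0 ≥ 2, which is false.

Unsatisfiable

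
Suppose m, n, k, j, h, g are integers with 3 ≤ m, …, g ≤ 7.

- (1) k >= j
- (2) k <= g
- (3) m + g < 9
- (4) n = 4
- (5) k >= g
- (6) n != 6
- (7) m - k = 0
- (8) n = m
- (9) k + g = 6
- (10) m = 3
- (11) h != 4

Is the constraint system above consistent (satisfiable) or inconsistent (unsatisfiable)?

Unsatisfiable

Constraint 4 fixes n = 4 and constraint 10 fixes m = 3, but constraint 8 requires n = m. Since 4 ≠ 3, contradiction.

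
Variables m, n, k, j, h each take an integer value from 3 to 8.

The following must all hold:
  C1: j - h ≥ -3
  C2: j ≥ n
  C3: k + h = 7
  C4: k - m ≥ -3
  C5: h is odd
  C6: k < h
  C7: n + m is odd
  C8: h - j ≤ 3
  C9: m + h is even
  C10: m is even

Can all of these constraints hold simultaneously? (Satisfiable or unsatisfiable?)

Unsatisfiable

Constraint 10 makes m even and constraint 5 makes h odd, so m + h must be odd. Constraint 9 says m + h is even — contradiction.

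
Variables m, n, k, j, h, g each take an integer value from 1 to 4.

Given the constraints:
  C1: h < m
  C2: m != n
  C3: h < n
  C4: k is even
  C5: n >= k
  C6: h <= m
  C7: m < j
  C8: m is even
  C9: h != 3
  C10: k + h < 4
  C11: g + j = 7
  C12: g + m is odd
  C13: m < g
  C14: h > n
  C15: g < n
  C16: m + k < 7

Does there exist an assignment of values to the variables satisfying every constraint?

Unsatisfiable

Constraints 1, 13, 14, and 15 give m < g, g < n, n < h, h < m. Chaining: m < g < n < h < m, which forces m < m — impossible.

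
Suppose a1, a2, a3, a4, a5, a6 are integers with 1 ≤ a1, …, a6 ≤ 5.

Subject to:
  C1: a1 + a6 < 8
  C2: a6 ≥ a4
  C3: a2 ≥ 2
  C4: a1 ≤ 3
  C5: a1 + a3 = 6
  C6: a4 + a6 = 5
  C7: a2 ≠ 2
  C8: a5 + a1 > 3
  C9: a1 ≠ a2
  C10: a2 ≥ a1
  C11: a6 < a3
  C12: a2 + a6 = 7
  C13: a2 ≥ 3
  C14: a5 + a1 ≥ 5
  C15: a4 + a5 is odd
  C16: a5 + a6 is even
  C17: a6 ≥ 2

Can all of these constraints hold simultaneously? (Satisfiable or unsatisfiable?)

Satisfiable

The assignment a1 = 2, a2 = 4, a3 = 4, a4 = 2, a5 = 3, a6 = 3 works:
  constraint 1 holds since a1 + a6 = 5.
  constraint 5 holds since a1 + a3 = 6.
The rest check out directly.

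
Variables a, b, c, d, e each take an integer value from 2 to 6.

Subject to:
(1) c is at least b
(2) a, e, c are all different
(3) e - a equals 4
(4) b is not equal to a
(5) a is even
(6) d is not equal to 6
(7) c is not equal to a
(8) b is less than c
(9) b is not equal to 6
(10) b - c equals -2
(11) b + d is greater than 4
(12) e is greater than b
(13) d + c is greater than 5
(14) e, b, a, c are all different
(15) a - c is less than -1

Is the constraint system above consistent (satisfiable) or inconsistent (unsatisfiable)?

Satisfiable

Setting (a, b, c, d, e) = (2, 3, 5, 3, 6) satisfies everything: constraint 3: e - a = 4; constraint 10: b - c = -2, and the others follow.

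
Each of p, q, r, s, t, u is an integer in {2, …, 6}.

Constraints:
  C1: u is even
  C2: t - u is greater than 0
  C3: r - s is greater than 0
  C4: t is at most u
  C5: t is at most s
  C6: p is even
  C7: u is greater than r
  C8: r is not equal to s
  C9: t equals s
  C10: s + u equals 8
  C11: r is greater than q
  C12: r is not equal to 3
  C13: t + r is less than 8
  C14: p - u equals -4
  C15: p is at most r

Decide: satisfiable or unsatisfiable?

Unsatisfiable

Constraints 2, 3, 5, and 7 give t ≤ s, s < r, r < u, u < t. Chaining: t ≤ s < r < u < t, which forces t < t — impossible.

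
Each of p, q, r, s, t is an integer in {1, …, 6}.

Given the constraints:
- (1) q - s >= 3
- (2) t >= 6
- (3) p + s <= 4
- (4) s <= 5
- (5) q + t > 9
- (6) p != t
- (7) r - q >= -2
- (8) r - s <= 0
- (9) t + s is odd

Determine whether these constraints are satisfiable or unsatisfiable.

Constraints 1, 7, and 8 give s − r ≥ 0, r − q ≥ -2, q − s ≥ 3.
Adding all 3 inequalities: the left sides telescope to 0, and the right sides sum to 0 + (-2) + 3 = 1. So 0 ≥ 1, which is false.

Unsatisfiable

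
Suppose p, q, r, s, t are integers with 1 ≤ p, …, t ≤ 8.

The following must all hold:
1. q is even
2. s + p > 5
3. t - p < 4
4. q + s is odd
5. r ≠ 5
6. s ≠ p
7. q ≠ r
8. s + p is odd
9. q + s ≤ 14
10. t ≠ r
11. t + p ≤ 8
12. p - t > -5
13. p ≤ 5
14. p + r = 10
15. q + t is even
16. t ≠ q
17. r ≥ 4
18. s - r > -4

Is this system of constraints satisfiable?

Satisfiable

One satisfying assignment is p = 2, q = 6, r = 8, s = 5, t = 4.
For the less obvious constraints — constraint 2: s + p = 7; constraint 3: t - p = 2 — and the others hold by inspection.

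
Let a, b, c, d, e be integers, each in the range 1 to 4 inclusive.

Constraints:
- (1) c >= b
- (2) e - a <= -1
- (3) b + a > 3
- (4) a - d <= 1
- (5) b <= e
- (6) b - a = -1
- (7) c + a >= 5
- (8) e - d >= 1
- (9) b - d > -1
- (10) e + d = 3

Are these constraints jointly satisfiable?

Unsatisfiable

Constraints 2, 4, and 8 give d − a ≥ -1, a − e ≥ 1, e − d ≥ 1.
Adding all 3 inequalities: the left sides telescope to 0, and the right sides sum to (-1) + 1 + 1 = 1. So 0 ≥ 1, which is false.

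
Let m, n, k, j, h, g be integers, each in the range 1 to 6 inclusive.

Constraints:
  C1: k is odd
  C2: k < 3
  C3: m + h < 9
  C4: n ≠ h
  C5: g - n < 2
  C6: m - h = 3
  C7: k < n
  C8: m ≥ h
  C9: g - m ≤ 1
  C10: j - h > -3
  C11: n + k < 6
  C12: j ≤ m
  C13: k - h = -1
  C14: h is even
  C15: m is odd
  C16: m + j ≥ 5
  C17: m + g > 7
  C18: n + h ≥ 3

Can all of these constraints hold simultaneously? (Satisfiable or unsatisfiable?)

Satisfiable

The assignment m = 5, n = 3, k = 1, j = 2, h = 2, g = 4 works:
  constraint 3 holds since m + h = 7.
  constraint 5 holds since g - n = 1.
  constraint 6 holds since m - h = 3.
The rest check out directly.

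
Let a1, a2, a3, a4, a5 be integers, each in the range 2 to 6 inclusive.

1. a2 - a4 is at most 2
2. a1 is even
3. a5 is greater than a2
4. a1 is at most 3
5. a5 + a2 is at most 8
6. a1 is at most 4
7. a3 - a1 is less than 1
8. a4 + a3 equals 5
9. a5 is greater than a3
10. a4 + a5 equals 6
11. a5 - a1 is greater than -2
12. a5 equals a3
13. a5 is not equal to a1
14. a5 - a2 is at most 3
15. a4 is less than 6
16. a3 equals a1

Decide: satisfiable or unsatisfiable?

Unsatisfiable

From constraints 12 and 16, a5 = a3 = a1, so a5 = a1. But constraint 13 says a5 ≠ a1. Contradiction.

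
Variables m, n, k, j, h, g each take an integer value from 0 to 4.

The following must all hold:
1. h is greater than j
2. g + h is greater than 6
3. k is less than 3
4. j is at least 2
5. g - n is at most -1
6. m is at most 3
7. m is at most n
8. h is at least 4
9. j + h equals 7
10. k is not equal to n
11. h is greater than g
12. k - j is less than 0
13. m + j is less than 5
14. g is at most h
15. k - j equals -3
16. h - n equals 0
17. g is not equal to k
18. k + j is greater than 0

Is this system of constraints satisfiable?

Try m = 0, n = 4, k = 0, j = 3, h = 4, g = 3.
Check constraint 2: g + h = 7; constraint 5: g - n = -1. The remaining constraints are straightforward to verify.

Satisfiable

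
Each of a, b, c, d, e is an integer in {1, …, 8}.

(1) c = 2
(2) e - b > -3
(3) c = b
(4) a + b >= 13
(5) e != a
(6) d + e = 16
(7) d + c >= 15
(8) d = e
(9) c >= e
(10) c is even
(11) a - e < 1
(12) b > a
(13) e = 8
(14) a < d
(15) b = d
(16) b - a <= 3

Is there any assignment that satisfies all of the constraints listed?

Constraint 1 fixes c = 2 and constraint 13 fixes e = 8. Constraints 3, 8, and 15 give c = b = d = e, so c = e. But 2 ≠ 8 — contradiction.

Unsatisfiable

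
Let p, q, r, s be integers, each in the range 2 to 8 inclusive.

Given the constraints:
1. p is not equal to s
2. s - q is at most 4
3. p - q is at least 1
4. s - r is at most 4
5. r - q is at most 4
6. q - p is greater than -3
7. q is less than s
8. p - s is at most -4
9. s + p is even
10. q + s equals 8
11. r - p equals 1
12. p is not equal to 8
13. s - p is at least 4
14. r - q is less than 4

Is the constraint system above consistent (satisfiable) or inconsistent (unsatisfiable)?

Constraints 2, 3, and 8 give p − q ≥ 1, q − s ≥ -4, s − p ≥ 4.
Adding all 3 inequalities: the left sides telescope to 0, and the right sides sum to 1 + (-4) + 4 = 1. So 0 ≥ 1, which is false.

Unsatisfiable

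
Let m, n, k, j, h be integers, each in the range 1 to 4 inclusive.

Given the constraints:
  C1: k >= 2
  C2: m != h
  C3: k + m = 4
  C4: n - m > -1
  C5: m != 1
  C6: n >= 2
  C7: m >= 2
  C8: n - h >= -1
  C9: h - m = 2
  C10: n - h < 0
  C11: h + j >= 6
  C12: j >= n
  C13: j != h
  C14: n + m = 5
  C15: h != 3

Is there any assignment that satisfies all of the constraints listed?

The assignment m = 2, n = 3, k = 2, j = 3, h = 4 works:
  constraint 3 holds since k + m = 4.
  constraint 4 holds since n - m = 1.
  constraint 8 holds since n - h = -1.
The rest check out directly.

Satisfiable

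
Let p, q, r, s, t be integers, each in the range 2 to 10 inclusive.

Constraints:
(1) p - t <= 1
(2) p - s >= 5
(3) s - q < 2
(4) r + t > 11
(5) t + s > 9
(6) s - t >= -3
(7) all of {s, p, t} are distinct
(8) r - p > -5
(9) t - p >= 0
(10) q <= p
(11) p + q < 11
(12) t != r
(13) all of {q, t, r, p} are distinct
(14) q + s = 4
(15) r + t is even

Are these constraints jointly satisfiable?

Constraints 2, 6, and 9 give s − t ≥ -3, t − p ≥ 0, p − s ≥ 5.
Adding all 3 inequalities: the left sides telescope to 0, and the right sides sum to (-3) + 0 + 5 = 2. So 0 ≥ 2, which is false.

Unsatisfiable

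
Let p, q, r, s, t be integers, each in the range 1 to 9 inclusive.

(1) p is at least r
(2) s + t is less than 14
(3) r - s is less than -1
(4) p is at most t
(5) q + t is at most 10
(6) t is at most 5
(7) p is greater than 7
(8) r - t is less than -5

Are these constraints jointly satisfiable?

From constraint 7: p ≥ 8. From constraints 4 and 6: p ≤ t and t ≤ 5, so p ≤ 5. But 5 < 8, so no value of p works.

Unsatisfiable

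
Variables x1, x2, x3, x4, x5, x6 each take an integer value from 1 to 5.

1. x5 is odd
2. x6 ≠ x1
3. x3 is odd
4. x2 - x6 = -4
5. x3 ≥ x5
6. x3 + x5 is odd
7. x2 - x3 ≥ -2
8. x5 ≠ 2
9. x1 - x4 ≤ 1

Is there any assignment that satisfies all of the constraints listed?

Constraint 3 makes x3 odd and constraint 1 makes x5 odd, so x3 + x5 must be even. Constraint 6 says x3 + x5 is odd — contradiction.

Unsatisfiable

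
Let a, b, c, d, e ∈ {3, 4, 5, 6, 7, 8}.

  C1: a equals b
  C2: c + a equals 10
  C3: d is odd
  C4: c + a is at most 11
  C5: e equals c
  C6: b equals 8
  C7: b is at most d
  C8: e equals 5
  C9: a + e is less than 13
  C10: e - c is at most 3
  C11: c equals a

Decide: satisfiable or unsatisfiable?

Unsatisfiable

Constraint 8 fixes e = 5 and constraint 6 fixes b = 8. Constraints 1, 5, and 11 give e = c = a = b, so e = b. But 5 ≠ 8 — contradiction.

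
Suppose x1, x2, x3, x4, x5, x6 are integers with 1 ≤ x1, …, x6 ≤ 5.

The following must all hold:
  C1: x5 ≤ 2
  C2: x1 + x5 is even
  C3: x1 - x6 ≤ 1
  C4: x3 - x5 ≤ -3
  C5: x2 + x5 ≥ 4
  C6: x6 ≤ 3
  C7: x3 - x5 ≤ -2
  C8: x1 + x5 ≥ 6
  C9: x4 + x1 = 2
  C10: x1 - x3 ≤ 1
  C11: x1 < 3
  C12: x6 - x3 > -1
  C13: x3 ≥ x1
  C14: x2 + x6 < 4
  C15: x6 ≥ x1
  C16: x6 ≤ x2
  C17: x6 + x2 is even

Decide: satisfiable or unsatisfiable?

From constraints 6 and 15: x1 ≤ x6 ≤ 3. From constraint 1: x5 ≤ 2. Hence x1 + x5 ≤ 5. But constraint 8 requires x1 + x5 ≥ 6, and 6 > 5. Contradiction.

Unsatisfiable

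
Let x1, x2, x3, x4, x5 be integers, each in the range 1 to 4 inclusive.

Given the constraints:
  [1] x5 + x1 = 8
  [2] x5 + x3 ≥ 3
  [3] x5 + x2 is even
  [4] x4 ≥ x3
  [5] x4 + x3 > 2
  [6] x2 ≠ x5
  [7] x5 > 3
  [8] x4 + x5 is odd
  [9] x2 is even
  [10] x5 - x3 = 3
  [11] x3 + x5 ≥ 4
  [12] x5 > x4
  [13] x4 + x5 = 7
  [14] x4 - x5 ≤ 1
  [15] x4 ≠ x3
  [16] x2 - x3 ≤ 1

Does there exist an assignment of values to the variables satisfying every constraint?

Satisfiable

Setting (x1, x2, x3, x4, x5) = (4, 2, 1, 3, 4) satisfies everything: constraint 1: x5 + x1 = 8; constraint 2: x5 + x3 = 5, and the others follow.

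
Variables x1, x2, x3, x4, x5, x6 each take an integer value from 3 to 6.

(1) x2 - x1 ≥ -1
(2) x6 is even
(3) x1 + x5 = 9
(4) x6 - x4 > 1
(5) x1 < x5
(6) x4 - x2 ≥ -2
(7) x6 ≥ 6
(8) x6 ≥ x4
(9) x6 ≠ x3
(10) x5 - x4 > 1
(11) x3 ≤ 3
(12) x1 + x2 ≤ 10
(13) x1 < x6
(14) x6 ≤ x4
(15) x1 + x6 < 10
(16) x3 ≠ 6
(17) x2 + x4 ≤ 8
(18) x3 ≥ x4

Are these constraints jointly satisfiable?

From constraints 7 and 14: x4 ≥ x6 and x6 ≥ 6, so x4 ≥ 6. From constraints 11 and 18: x4 ≤ x3 and x3 ≤ 3, so x4 ≤ 3. But 3 < 6, so no value of x4 works.

Unsatisfiable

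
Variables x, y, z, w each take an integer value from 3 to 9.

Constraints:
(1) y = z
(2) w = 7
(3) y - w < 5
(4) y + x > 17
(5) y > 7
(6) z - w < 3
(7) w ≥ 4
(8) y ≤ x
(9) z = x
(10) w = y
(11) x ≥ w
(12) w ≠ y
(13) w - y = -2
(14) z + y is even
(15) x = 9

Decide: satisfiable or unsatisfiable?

Constraint 2 fixes w = 7 and constraint 15 fixes x = 9. Constraints 1, 9, and 10 give w = y = z = x, so w = x. But 7 ≠ 9 — contradiction.

Unsatisfiable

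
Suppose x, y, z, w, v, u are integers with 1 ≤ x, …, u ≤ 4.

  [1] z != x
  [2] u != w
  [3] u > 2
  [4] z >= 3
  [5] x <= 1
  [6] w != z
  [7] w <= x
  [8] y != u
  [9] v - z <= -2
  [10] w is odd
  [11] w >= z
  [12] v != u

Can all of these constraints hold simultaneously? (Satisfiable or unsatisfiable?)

From constraints 4 and 11: w ≥ z and z ≥ 3, so w ≥ 3. From constraints 5 and 7: w ≤ x and x ≤ 1, so w ≤ 1. But 1 < 3, so no value of w works.

Unsatisfiable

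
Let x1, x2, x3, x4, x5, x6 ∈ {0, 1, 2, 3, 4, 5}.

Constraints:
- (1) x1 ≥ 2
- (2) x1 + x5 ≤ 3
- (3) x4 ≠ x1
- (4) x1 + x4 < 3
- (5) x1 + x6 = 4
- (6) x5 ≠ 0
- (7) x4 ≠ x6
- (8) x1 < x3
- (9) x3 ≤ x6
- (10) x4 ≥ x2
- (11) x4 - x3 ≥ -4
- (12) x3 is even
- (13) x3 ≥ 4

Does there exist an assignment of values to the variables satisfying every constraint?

From constraint 1: x1 ≥ 2. From constraints 9 and 13: x6 ≥ x3 ≥ 4. Hence x1 + x6 ≥ 6. But constraint 5 requires x1 + x6 = 4, and 4 < 6. Contradiction.

Unsatisfiable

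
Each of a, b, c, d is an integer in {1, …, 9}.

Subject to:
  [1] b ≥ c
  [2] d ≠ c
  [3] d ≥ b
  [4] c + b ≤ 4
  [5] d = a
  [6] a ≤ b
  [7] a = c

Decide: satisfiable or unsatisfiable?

From constraints 5 and 7, d = a = c, so d = c. But constraint 2 says d ≠ c. Contradiction.

Unsatisfiable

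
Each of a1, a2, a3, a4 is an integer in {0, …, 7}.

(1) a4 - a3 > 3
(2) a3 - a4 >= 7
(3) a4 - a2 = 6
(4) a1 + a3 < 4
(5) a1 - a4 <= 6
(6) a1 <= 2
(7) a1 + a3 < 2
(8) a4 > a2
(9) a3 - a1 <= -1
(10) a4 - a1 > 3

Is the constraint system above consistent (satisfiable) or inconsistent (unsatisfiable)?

Unsatisfiable

Constraints 2, 5, and 9 give a4 − a1 ≥ -6, a1 − a3 ≥ 1, a3 − a4 ≥ 7.
Adding all 3 inequalities: the left sides telescope to 0, and the right sides sum to (-6) + 1 + 7 = 2. So 0 ≥ 2, which is false.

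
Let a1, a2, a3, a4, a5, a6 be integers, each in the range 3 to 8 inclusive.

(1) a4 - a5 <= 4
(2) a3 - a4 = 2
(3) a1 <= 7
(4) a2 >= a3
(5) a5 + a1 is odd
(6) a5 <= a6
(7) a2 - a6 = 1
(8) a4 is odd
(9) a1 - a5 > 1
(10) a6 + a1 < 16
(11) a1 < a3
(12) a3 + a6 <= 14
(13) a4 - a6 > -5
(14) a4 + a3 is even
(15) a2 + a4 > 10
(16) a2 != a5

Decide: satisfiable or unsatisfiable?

Satisfiable

The assignment a1 = 6, a2 = 8, a3 = 7, a4 = 5, a5 = 3, a6 = 7 works:
  constraint 1 holds since a4 - a5 = 2.
  constraint 2 holds since a3 - a4 = 2.
  constraint 7 holds since a2 - a6 = 1.
The rest check out directly.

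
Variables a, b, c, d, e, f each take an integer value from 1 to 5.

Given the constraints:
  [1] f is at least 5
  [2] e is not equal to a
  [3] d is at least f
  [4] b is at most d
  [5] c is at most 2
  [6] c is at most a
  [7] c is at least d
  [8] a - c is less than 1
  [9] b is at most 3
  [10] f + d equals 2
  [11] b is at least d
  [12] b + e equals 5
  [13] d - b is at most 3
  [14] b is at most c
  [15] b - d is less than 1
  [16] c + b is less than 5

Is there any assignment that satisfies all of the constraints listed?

Unsatisfiable

From constraints 1 and 3: d ≥ f and f ≥ 5, so d ≥ 5. From constraints 9 and 11: d ≤ b and b ≤ 3, so d ≤ 3. But 3 < 5, so no value of d works.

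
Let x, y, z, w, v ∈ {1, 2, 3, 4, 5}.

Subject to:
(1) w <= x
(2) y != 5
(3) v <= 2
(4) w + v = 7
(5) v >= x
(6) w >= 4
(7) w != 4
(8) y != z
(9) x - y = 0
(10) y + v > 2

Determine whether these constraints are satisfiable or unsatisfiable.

Unsatisfiable

From constraints 1 and 6: x ≥ w and w ≥ 4, so x ≥ 4. From constraints 3 and 5: x ≤ v and v ≤ 2, so x ≤ 2. But 2 < 4, so no value of x works.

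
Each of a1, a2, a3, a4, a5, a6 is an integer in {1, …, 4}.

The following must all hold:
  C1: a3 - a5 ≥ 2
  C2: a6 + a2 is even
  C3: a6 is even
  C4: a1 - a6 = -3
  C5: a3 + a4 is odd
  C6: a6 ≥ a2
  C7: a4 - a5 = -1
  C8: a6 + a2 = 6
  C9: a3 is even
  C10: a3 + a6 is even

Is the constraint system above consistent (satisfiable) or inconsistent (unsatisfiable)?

Satisfiable

One satisfying assignment is a1 = 1, a2 = 2, a3 = 4, a4 = 1, a5 = 2, a6 = 4.
For the less obvious constraints — constraint 1: a3 - a5 = 2; constraint 4: a1 - a6 = -3; constraint 7: a4 - a5 = -1 — and the others hold by inspection.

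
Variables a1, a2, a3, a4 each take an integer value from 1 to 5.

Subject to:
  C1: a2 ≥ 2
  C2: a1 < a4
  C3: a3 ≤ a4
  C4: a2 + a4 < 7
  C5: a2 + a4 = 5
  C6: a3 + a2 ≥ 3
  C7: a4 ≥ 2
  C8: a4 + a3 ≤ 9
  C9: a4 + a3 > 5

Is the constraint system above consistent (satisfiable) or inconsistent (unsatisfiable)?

One satisfying assignment is a1 = 1, a2 = 2, a3 = 3, a4 = 3.
For the less obvious constraints — constraint 4: a2 + a4 = 5; constraint 5: a2 + a4 = 5; constraint 6: a3 + a2 = 5 — and the others hold by inspection.

Satisfiable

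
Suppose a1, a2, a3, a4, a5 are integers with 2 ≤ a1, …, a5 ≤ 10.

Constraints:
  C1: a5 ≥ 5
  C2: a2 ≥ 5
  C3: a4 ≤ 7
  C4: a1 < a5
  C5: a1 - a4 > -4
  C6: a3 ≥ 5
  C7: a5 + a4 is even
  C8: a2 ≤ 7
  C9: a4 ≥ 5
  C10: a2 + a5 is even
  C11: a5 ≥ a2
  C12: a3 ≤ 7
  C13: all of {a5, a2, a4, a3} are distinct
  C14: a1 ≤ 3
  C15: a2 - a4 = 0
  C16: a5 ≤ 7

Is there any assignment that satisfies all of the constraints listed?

Unsatisfiable

Constraints 1, 2, 3, 6, 8, 9, 12, and 16 confine each of a5, a2, a4, a3 to the 3 values {5, …, 7}.
Constraint 13 requires all 4 of them to be distinct, but only 3 values are available — impossible by the pigeonhole principle.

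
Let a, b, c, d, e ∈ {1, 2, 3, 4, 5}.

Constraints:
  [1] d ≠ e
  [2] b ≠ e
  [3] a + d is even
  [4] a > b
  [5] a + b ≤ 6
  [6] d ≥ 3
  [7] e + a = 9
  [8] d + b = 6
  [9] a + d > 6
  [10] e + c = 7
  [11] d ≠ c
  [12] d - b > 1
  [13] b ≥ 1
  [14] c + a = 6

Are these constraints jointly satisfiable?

The assignment a = 4, b = 2, c = 2, d = 4, e = 5 works:
  constraint 5 holds since a + b = 6.
  constraint 7 holds since e + a = 9.
  constraint 8 holds since d + b = 6.
The rest check out directly.

Satisfiable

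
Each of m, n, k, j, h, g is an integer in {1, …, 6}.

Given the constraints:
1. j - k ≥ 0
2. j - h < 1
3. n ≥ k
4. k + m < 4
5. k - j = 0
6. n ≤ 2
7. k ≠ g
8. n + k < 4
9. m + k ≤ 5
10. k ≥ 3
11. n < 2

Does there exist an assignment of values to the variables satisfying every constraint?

Unsatisfiable

From constraints 3 and 10: n ≥ k and k ≥ 3, so n ≥ 3. From constraint 11: n ≤ 1. But 1 < 3, so no value of n works.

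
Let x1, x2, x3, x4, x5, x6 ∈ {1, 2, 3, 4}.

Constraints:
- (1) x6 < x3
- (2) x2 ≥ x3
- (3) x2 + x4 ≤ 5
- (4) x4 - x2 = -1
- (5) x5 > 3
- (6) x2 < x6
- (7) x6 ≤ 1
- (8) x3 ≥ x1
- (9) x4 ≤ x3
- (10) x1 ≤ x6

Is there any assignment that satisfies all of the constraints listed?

Constraints 1, 2, and 6 give x2 < x6, x6 < x3, x3 ≤ x2. Chaining: x2 < x6 < x3 ≤ x2, which forces x2 < x2 — impossible.

Unsatisfiable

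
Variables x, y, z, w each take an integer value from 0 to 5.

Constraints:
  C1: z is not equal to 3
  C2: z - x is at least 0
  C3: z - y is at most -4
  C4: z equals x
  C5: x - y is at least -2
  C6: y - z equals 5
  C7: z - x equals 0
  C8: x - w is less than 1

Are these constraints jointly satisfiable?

Constraints 2, 3, and 5 give z − x ≥ 0, x − y ≥ -2, y − z ≥ 4.
Adding all 3 inequalities: the left sides telescope to 0, and the right sides sum to 0 + (-2) + 4 = 2. So 0 ≥ 2, which is false.

Unsatisfiable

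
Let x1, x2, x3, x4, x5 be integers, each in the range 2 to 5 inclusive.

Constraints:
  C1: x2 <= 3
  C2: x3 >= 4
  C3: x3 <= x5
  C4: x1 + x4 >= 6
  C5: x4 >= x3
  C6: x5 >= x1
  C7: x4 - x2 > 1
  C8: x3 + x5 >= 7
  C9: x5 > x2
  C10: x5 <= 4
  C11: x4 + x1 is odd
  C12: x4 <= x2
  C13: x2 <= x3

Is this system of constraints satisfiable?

Unsatisfiable

From constraints 2 and 5: x4 ≥ x3 and x3 ≥ 4, so x4 ≥ 4. From constraints 1 and 12: x4 ≤ x2 and x2 ≤ 3, so x4 ≤ 3. But 3 < 4, so no value of x4 works.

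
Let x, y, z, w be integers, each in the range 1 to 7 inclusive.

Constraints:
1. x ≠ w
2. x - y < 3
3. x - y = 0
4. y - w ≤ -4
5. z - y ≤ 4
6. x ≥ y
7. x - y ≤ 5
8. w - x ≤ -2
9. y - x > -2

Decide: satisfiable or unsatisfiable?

Constraints 4, 7, and 8 give w − y ≥ 4, y − x ≥ -5, x − w ≥ 2.
Adding all 3 inequalities: the left sides telescope to 0, and the right sides sum to 4 + (-5) + 2 = 1. So 0 ≥ 1, which is false.

Unsatisfiable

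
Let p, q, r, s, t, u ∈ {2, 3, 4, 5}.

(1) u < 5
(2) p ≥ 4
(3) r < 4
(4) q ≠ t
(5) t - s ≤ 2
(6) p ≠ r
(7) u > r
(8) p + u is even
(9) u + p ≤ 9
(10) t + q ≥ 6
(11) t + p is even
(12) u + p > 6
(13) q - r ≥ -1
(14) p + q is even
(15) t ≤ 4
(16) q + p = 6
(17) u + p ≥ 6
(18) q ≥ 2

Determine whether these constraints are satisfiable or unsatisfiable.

Setting (p, q, r, s, t, u) = (4, 2, 2, 2, 4, 4) satisfies everything: constraint 5: t - s = 2; constraint 9: u + p = 8, and the others follow.

Satisfiable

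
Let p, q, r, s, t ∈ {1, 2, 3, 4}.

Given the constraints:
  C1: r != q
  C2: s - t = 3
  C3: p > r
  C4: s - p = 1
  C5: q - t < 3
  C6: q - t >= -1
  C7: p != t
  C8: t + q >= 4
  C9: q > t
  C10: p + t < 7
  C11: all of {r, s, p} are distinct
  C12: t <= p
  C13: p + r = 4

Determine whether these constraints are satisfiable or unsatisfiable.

Satisfiable

One satisfying assignment is p = 3, q = 3, r = 1, s = 4, t = 1.
For the less obvious constraints — constraint 2: s - t = 3; constraint 4: s - p = 1 — and the others hold by inspection.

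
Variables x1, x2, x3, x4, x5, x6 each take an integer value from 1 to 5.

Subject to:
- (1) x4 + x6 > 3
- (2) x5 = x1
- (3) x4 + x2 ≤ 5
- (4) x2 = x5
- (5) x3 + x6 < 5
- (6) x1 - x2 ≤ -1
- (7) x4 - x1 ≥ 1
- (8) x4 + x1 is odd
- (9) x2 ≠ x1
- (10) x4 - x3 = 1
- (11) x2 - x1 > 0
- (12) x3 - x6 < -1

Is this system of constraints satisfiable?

From constraints 2 and 4, x2 = x5 = x1, so x2 = x1. But constraint 9 says x2 ≠ x1. Contradiction.

Unsatisfiable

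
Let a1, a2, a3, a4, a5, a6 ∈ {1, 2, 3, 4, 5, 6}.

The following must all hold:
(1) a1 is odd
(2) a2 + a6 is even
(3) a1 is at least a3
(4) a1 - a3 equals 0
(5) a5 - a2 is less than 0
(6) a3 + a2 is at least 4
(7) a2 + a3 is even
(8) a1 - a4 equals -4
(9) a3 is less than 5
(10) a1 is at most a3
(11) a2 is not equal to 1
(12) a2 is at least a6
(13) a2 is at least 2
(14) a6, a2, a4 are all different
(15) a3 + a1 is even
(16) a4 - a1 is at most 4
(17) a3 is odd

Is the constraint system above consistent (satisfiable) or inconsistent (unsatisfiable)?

Satisfiable

Take a1 = 1, a2 = 3, a3 = 1, a4 = 5, a5 = 2, a6 = 1. Then constraint 4: a1 - a3 = 0; constraint 5: a5 - a2 = -1; constraint 6: a3 + a2 = 4, and every other listed constraint is also met.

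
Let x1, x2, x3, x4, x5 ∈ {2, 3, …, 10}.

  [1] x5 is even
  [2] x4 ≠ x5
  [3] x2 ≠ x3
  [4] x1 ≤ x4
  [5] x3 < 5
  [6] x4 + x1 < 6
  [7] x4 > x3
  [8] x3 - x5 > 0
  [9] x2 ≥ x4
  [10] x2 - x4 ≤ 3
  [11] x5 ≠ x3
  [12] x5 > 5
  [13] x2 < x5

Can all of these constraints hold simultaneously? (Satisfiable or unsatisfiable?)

Constraints 7, 8, 9, and 13 give x3 < x4, x4 ≤ x2, x2 < x5, x5 < x3. Chaining: x3 < x4 ≤ x2 < x5 < x3, which forces x3 < x3 — impossible.

Unsatisfiable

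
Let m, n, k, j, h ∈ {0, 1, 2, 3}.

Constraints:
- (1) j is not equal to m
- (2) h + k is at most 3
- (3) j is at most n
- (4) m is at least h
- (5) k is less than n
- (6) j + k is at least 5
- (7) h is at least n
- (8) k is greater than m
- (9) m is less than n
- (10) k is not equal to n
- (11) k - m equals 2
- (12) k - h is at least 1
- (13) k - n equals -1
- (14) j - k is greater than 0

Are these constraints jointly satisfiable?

Constraints 3, 4, 7, 8, and 14 give j ≤ n, n ≤ h, h ≤ m, m < k, k < j. Chaining: j ≤ n ≤ h ≤ m < k < j, which forces j < j — impossible.

Unsatisfiable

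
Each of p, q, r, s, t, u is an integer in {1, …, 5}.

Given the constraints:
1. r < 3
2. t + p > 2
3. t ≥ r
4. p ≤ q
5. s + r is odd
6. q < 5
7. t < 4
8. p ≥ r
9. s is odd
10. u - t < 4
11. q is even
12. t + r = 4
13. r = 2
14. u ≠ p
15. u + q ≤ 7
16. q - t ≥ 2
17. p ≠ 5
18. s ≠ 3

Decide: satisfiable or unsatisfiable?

Satisfiable

Take p = 2, q = 4, r = 2, s = 5, t = 2, u = 3. Then constraint 2: t + p = 4; constraint 10: u - t = 1; constraint 12: t + r = 4, and every other listed constraint is also met.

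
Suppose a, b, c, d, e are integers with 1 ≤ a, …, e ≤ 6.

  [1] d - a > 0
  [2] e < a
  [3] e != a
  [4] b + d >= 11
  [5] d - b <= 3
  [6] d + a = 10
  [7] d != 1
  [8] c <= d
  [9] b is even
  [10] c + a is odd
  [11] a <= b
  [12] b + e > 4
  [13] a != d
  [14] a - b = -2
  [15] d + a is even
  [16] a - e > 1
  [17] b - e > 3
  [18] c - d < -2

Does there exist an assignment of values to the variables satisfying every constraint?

Take a = 4, b = 6, c = 3, d = 6, e = 1. Then constraint 1: d - a = 2; constraint 4: b + d = 12; constraint 5: d - b = 0, and every other listed constraint is also met.

Satisfiable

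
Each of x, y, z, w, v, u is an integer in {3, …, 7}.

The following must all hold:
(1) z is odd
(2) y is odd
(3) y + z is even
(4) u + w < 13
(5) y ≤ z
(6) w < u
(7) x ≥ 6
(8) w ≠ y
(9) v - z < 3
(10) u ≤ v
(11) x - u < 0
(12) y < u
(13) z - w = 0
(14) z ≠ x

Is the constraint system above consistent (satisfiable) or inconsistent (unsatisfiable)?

Setting (x, y, z, w, v, u) = (6, 3, 5, 5, 7, 7) satisfies everything: constraint 4: u + w = 12; constraint 9: v - z = 2, and the others follow.

Satisfiable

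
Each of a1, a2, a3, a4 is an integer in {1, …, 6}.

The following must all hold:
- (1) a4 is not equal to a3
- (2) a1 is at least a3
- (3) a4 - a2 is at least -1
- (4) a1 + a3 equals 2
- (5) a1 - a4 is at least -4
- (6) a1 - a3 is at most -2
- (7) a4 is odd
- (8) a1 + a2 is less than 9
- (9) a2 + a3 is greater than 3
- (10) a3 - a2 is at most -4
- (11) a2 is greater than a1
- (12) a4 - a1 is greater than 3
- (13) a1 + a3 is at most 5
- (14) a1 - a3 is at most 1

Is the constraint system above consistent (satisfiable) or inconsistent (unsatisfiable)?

Unsatisfiable

Constraints 3, 5, 6, and 10 give a1 − a4 ≥ -4, a4 − a2 ≥ -1, a2 − a3 ≥ 4, a3 − a1 ≥ 2.
Adding all 4 inequalities: the left sides telescope to 0, and the right sides sum to (-4) + (-1) + 4 + 2 = 1. So 0 ≥ 1, which is false.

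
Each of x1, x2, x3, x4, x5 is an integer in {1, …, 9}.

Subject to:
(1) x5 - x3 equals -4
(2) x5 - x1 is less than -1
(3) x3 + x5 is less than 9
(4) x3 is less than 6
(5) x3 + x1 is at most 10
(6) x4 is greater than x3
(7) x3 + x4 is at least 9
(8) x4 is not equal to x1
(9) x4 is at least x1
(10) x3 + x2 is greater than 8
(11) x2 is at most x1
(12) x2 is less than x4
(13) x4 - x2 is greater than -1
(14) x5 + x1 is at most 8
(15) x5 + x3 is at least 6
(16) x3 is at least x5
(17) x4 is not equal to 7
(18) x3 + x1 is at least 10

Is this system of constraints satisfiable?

Satisfiable

Take x1 = 5, x2 = 5, x3 = 5, x4 = 6, x5 = 1. Then constraint 1: x5 - x3 = -4; constraint 2: x5 - x1 = -4, and every other listed constraint is also met.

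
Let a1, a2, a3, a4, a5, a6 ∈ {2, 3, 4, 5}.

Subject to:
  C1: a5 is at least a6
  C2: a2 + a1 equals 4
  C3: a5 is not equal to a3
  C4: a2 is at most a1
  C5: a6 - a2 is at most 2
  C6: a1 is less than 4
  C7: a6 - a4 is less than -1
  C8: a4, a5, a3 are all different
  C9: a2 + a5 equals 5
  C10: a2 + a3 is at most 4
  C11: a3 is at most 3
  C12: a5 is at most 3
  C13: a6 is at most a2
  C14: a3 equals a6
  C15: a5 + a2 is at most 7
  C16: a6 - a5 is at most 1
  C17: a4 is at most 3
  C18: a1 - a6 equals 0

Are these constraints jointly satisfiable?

Constraints 11, 12, and 17 confine each of a4, a5, a3 to the 2 values {2, 3} (the domain already gives each ≥ 2).
Constraint 8 requires all 3 of them to be distinct, but only 2 values are available — impossible by the pigeonhole principle.

Unsatisfiable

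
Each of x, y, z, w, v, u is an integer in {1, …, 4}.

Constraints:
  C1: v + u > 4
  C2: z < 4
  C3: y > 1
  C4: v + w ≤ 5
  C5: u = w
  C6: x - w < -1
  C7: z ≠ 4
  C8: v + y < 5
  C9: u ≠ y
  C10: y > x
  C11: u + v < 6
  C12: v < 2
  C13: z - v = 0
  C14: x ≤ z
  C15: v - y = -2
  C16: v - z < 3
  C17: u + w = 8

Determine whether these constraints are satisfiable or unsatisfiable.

Satisfiable

Try x = 1, y = 3, z = 1, w = 4, v = 1, u = 4.
Check constraint 1: v + u = 5; constraint 4: v + w = 5; constraint 6: x - w = -3. The remaining constraints are straightforward to verify.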